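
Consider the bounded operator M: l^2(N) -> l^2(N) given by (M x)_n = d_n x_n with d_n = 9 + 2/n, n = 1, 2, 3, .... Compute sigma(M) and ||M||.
sigma(M) = {9 + 2/n : n ≥ 1} ∪ {9}; ||M|| = 11

A bounded diagonal operator on l^2 with diagonal entries d_n has spectrum equal to the closure of {d_n : n ≥ 1}: every d_n is an eigenvalue (with eigenvector e_n), so {d_n} ⊂ sigma(M); the spectrum is closed, so its closure is too; and for lambda not in the closure, (M - lambda I) has bounded inverse (the diagonal entries 1/(d_n - lambda) are bounded). For our sequence d_n = 9 + 2/n, n = 1, 2, 3, ...:
  - {d_n} = {9 + 2/n : n ≥ 1}; the only limit point is 9
  - closure = {9 + 2/n : n ≥ 1} ∪ {9}
For the norm: a diagonal operator has ||M|| = sup_n |d_n|. Here d_n = 9 + 2/n is positive and decreasing, so sup_n |d_n| = d_1 = 9 + 2 = 11. So ||M|| = 11.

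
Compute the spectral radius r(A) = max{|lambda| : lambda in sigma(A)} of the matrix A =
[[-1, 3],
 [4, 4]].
r(A) = (3 + sqrt(73))/2 ≈ 5.772

The eigenvalues of A are the roots of its characteristic polynomial. With M = A (coefficients from the trace and determinant):
  p(λ) = det(λ I - M) = λ^2 - 3λ - 16.
For λ^2 - 3λ - 16 the discriminant is 73. It is nonnegative but not a perfect square, so the roots are real and irrational: λ = (3 ± sqrt(73))/2 ≈ 5.772, -2.772.
Thus the eigenvalues (to 4 decimals) are 5.772 (modulus 5.772); -2.772 (modulus 2.772). The spectral radius is the largest modulus: r(A) = (3 + sqrt(73))/2 ≈ 5.772. (Cross-check: r(A) ≤ ||A||_2 ≈ 5.8823; equality holds whenever A is normal, though it can also hold for some non-normal A.)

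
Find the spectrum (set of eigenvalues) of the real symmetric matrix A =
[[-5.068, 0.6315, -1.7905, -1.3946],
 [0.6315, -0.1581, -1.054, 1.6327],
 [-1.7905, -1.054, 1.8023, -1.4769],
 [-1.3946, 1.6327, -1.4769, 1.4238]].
sigma(A) ≈ {-6, -1, 1, 4}

A is real symmetric, so its spectrum consists of real eigenvalues. Expanding the characteristic polynomial of the displayed matrix gives
  det(λ I - A) = p(λ) = λ^4 + (2)λ^3 + (-25)λ^2 + (-2)λ + (24).
Solving p(λ) = 0 yields eigenvalues ≈ -6, -1, 1, 4. (A is shown rounded to 4 decimals, so these recover the underlying integer eigenvalues to within that precision.)
Verification: the trace of A = -2 equals the sum of eigenvalues -2, and det(A) ≈ 24.0008 matches the eigenvalue product 24.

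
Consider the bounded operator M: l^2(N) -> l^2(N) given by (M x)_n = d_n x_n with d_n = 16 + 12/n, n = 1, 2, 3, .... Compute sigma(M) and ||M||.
sigma(M) = {16 + 12/n : n ≥ 1} ∪ {16}; ||M|| = 28

A bounded diagonal operator on l^2 with diagonal entries d_n has spectrum equal to the closure of {d_n : n ≥ 1}: every d_n is an eigenvalue (with eigenvector e_n), so {d_n} ⊂ sigma(M); the spectrum is closed, so its closure is too; and for lambda not in the closure, (M - lambda I) has bounded inverse (the diagonal entries 1/(d_n - lambda) are bounded). For our sequence d_n = 16 + 12/n, n = 1, 2, 3, ...:
  - {d_n} = {16 + 12/n : n ≥ 1}; the only limit point is 16
  - closure = {16 + 12/n : n ≥ 1} ∪ {16}
For the norm: a diagonal operator has ||M|| = sup_n |d_n|. Here d_n = 16 + 12/n is positive and decreasing, so sup_n |d_n| = d_1 = 16 + 12 = 28. So ||M|| = 28.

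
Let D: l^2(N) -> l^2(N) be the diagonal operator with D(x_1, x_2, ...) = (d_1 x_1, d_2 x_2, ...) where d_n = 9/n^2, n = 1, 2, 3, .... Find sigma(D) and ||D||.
sigma(D) = {9/n^2 : n ≥ 1} ∪ {0}; ||D|| = 9

A bounded diagonal operator on l^2 with diagonal entries d_n has spectrum equal to the closure of {d_n : n ≥ 1}: every d_n is an eigenvalue (with eigenvector e_n), so {d_n} ⊂ sigma(D); the spectrum is closed, so its closure is too; and for lambda not in the closure, (D - lambda I) has bounded inverse (the diagonal entries 1/(d_n - lambda) are bounded). For our sequence d_n = 9/n^2, n = 1, 2, 3, ...:
  - {d_n} = {9/n^2 : n ≥ 1}; the only limit point is 0
  - closure = {9/n^2 : n ≥ 1} ∪ {0}
For the norm: a diagonal operator has ||D|| = sup_n |d_n|. Here d_n = 9/n^2 is positive and decreasing, so sup_n |d_n| = d_1 = 9. So ||D|| = 9.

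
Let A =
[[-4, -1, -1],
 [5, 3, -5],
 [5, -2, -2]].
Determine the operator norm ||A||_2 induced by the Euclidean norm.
||A||_2 ≈ 9.2802 (= sqrt(largest eigenvalue of A^T A))

||A||_2 = sigma_max(A) = sqrt(lambda_max(A^T A)). Form the symmetric matrix M = A^T A =
[[66, 9, -31],
 [9, 14, -10],
 [-31, -10, 30]].
Its characteristic polynomial (trace, sum of principal 2x2 minors, determinant of M give the coefficients) is
  p(λ) = det(λ I - M) = λ^3 - 110λ^2 + 2182λ - 10816.
No integer candidate from the rational root theorem (±divisors of 10816) is a root, so the roots are irrational. The cubic discriminant is Δ = 2040521776 > 0, so there are three distinct real roots. p(7) = -589 and p(8) = 112 have opposite signs, so a root lies in (7, 8); Newton's method refines it to λ ≈ 7.822. p(16) = 32 and p(17) = -599 have opposite signs, so a root lies in (16, 17); Newton's method refines it to λ ≈ 16.0558. p(86) = -668 and p(87) = 4931 have opposite signs, so a root lies in (86, 87); Newton's method refines it to λ ≈ 86.1222. Check (Vieta): the three roots sum to 110, matching tr M = 110.
So the eigenvalues of A^T A are ≈ 7.822, 16.0558, 86.1222 (all ≥ 0, as they must be for A^T A). The largest is λ_max ≈ 86.1222, hence ||A||_2 = sqrt(λ_max) ≈ 9.2802.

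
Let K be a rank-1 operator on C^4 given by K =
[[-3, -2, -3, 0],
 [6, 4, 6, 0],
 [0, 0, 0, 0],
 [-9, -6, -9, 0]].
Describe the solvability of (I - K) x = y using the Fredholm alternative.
(I - K) is singular (det(I - K) = 0, i.e. 1 ∈ sigma(K)). (I - K) x = y is solvable iff y ⊥ ker((I - K)^*) = span{(-3, -2, -3, 0)}, i.e. iff -3y_1 - 2y_2 - 3y_3 = 0. When solvable, the solutions are x = y + c·(1, -2, 0, 3), c arbitrary (ker(I - K) = span{(1, -2, 0, 3)}, dimension 1).

K has rank 1, so it is an outer product K = u v^T: every row of K is a multiple of one row vector. Reading off the entries, u = (1, -2, 0, 3) and v = (-3, -2, -3, 0) (row i of K equals u_i·v^T). A rank-one matrix u v^T satisfies K u = u (v·u) and kills the (3)-dimensional subspace v^⊥, so its characteristic polynomial is lambda^3 (lambda - v·u) with v·u = tr K = 1. Hence the eigenvalues of I - K are 1 (multiplicity 3) and 1 - (1) = 0, so det(I - K) = 0. (Direct check: I - K =
[[4, 2, 3, 0],
 [-6, -3, -6, 0],
 [0, 0, 1, 0],
 [9, 6, 9, 1]]
has determinant 0.) So 1 is an eigenvalue of K and (I - K) is not invertible. The finite-dimensional Fredholm alternative says: either (I - K) is invertible, or ker(I - K) ≠ {0} and then range(I - K) = ker((I - K)^*)^⊥, with dim ker(I - K) = dim ker((I - K)^*). We are in the second case, so we need both kernels. Kernel of I - K: (I - K) u = u - u (v·u) = u - u = 0, so ker(I - K) = span{u} = span{(1, -2, 0, 3)} (it is exactly 1-dimensional because rank(I - K) = 3). Kernel of the adjoint: K is real, so (I - K)^* = I - K^T = I - v u^T, and (I - v u^T) v = v - v (u·v) = 0; hence ker((I - K)^*) = span{v} = span{(-3, -2, -3, 0)}. Therefore (I - K) x = y is solvable iff <y, v> = 0, i.e. iff -3y_1 - 2y_2 - 3y_3 = 0. When this holds, K y = u (v·y) = 0, so (I - K) y = y and x = y is a particular solution; the full solution set is the line x = y + c·u = y + c·(1, -2, 0, 3), c ∈ C.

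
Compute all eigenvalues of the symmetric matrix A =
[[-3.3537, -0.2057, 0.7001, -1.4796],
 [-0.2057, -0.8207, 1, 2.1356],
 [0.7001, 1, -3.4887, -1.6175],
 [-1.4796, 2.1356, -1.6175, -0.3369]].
sigma(A) ≈ {-5, -4, -1, 2}

A is real symmetric, so its spectrum consists of real eigenvalues. Expanding the characteristic polynomial of the displayed matrix gives
  det(λ I - A) = p(λ) = λ^4 + (8)λ^3 + (9)λ^2 + (-38)λ + (-40.0016).
Solving p(λ) = 0 yields eigenvalues ≈ -5, -4, -1, 2. (A is shown rounded to 4 decimals, so these recover the underlying integer eigenvalues to within that precision.)
Verification: the trace of A = -8 equals the sum of eigenvalues -8, and det(A) ≈ -40.0016 matches the eigenvalue product -40.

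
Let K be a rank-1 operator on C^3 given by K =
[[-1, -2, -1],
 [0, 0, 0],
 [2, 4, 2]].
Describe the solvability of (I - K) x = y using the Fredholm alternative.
(I - K) is singular (det(I - K) = 0, i.e. 1 ∈ sigma(K)). (I - K) x = y is solvable iff y ⊥ ker((I - K)^*) = span{(-1, -2, -1)}, i.e. iff -y_1 - 2y_2 - y_3 = 0. When solvable, the solutions are x = y + c·(1, 0, -2), c arbitrary (ker(I - K) = span{(1, 0, -2)}, dimension 1).

K has rank 1, so it is an outer product K = u v^T: every row of K is a multiple of one row vector. Reading off the entries, u = (1, 0, -2) and v = (-1, -2, -1) (row i of K equals u_i·v^T). A rank-one matrix u v^T satisfies K u = u (v·u) and kills the (2)-dimensional subspace v^⊥, so its characteristic polynomial is lambda^2 (lambda - v·u) with v·u = tr K = 1. Hence the eigenvalues of I - K are 1 (multiplicity 2) and 1 - (1) = 0, so det(I - K) = 0. (Direct check: I - K =
[[2, 2, 1],
 [0, 1, 0],
 [-2, -4, -1]]
has determinant 0.) So 1 is an eigenvalue of K and (I - K) is not invertible. The finite-dimensional Fredholm alternative says: either (I - K) is invertible, or ker(I - K) ≠ {0} and then range(I - K) = ker((I - K)^*)^⊥, with dim ker(I - K) = dim ker((I - K)^*). We are in the second case, so we need both kernels. Kernel of I - K: (I - K) u = u - u (v·u) = u - u = 0, so ker(I - K) = span{u} = span{(1, 0, -2)} (it is exactly 1-dimensional because rank(I - K) = 2). Kernel of the adjoint: K is real, so (I - K)^* = I - K^T = I - v u^T, and (I - v u^T) v = v - v (u·v) = 0; hence ker((I - K)^*) = span{v} = span{(-1, -2, -1)}. Therefore (I - K) x = y is solvable iff <y, v> = 0, i.e. iff -y_1 - 2y_2 - y_3 = 0. When this holds, K y = u (v·y) = 0, so (I - K) y = y and x = y is a particular solution; the full solution set is the line x = y + c·u = y + c·(1, 0, -2), c ∈ C.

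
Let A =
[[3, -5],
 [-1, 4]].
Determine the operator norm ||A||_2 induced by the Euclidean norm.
||A||_2 = sqrt((51 + sqrt(2405))/2) ≈ 7.0725 (= sqrt(largest eigenvalue of A^T A))

||A||_2 = sigma_max(A) = sqrt(lambda_max(A^T A)). Form the symmetric matrix M = A^T A =
[[10, -19],
 [-19, 41]].
Its characteristic polynomial (trace, determinant of M give the coefficients) is
  p(λ) = det(λ I - M) = λ^2 - 51λ + 49.
For λ^2 - 51λ + 49 the discriminant is 2405. It is nonnegative but not a perfect square, so the roots are real and irrational: λ = (51 ± sqrt(2405))/2 ≈ 50.0204, 0.9796.
So the eigenvalues of A^T A are ≈ 0.9796, 50.0204 (all ≥ 0, as they must be for A^T A). The largest is λ_max = (51 + sqrt(2405))/2 ≈ 50.0204, hence ||A||_2 = sqrt(λ_max) = sqrt((51 + sqrt(2405))/2) ≈ 7.0725.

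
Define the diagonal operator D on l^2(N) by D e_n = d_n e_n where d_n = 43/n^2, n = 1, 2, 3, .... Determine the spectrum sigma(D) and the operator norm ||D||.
sigma(D) = {43/n^2 : n ≥ 1} ∪ {0}; ||D|| = 43

A bounded diagonal operator on l^2 with diagonal entries d_n has spectrum equal to the closure of {d_n : n ≥ 1}: every d_n is an eigenvalue (with eigenvector e_n), so {d_n} ⊂ sigma(D); the spectrum is closed, so its closure is too; and for lambda not in the closure, (D - lambda I) has bounded inverse (the diagonal entries 1/(d_n - lambda) are bounded). For our sequence d_n = 43/n^2, n = 1, 2, 3, ...:
  - {d_n} = {43/n^2 : n ≥ 1}; the only limit point is 0
  - closure = {43/n^2 : n ≥ 1} ∪ {0}
For the norm: a diagonal operator has ||D|| = sup_n |d_n|. Here d_n = 43/n^2 is positive and decreasing, so sup_n |d_n| = d_1 = 43. So ||D|| = 43.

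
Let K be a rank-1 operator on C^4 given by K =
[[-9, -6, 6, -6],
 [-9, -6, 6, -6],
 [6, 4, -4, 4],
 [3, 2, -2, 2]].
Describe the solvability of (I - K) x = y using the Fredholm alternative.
(I - K) is invertible (det(I - K) = 18 ≠ 0), so for every y in C^4 the equation (I - K) x = y has a unique solution.

K has rank 1, so it is an outer product K = u v^T: every row of K is a multiple of one row vector. Reading off the entries, u = (-3, -3, 2, 1) and v = (3, 2, -2, 2) (row i of K equals u_i·v^T). A rank-one matrix u v^T satisfies K u = u (v·u) and kills the (3)-dimensional subspace v^⊥, so its characteristic polynomial is lambda^3 (lambda - v·u) with v·u = tr K = -17. Hence the eigenvalues of I - K are 1 (multiplicity 3) and 1 - (-17) = 18, so det(I - K) = 18. (Direct check: I - K =
[[10, 6, -6, 6],
 [9, 7, -6, 6],
 [-6, -4, 5, -4],
 [-3, -2, 2, -1]]
has determinant 18.) The finite-dimensional Fredholm alternative says: either (I - K) is invertible, or ker(I - K) ≠ {0} and then range(I - K) = ker((I - K)^*)^⊥, with dim ker(I - K) = dim ker((I - K)^*). Since det(I - K) ≠ 0, 1 is not an eigenvalue of K and ker(I - K) = {0}, so we are in the first case: for every y there is a unique x = (I - K)^(-1) y. Explicitly, by the Sherman–Morrison formula, (I - u v^T)^(-1) = I + u v^T/(1 - v·u), i.e. (I - K)^(-1) = I + K/(18).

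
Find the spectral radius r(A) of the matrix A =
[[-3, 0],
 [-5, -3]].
r(A) = 3

The eigenvalues of A are the roots of its characteristic polynomial. With M = A (coefficients from the trace and determinant):
  p(λ) = det(λ I - M) = λ^2 + 6λ + 9.
For λ^2 + 6λ + 9 the discriminant is 0. It is a perfect square (0^2), so the roots are rational: λ = (-6 ± 0)/2 = -3, -3.
Thus the eigenvalues (to 4 decimals) are -3 (modulus 3). The spectral radius is the largest modulus: r(A) = 3. (Cross-check: r(A) ≤ ||A||_2 ≈ 6.4051; equality holds whenever A is normal, though it can also hold for some non-normal A.)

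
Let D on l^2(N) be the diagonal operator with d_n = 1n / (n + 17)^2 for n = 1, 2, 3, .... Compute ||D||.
||D|| = 1/68 (attained at n = 17)

For D diagonal, ||D|| = sup_n |d_n|. Treat f(x) = 1x / (x + 17)^2 for real x > 0. By the quotient rule, f'(x) = 1(17 - x)/(x + 17)^3, which is positive for x < 17 and negative for x > 17. So f has a unique maximum at x = 17, and since 17 is a positive integer, the supremum over n ≥ 1 is attained at n = 17: d_17 = 1·17/(17 + 17)^2 = 1·17/1156 = 1/68. Hence ||D|| = 1/68.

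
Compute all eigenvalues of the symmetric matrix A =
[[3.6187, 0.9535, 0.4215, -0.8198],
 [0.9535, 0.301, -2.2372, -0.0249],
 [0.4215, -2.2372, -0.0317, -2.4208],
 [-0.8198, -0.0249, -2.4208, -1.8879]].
sigma(A) ≈ {-4, -1, 3, 4}

A is real symmetric, so its spectrum consists of real eigenvalues. Expanding the characteristic polynomial of the displayed matrix gives
  det(λ I - A) = p(λ) = λ^4 + (-2)λ^3 + (-19)λ^2 + (32.0017)λ + (47.9984).
Solving p(λ) = 0 yields eigenvalues ≈ -4, -1, 3, 4. (A is shown rounded to 4 decimals, so these recover the underlying integer eigenvalues to within that precision.)
Verification: the trace of A = 2 equals the sum of eigenvalues 2, and det(A) ≈ 47.9984 matches the eigenvalue product 48.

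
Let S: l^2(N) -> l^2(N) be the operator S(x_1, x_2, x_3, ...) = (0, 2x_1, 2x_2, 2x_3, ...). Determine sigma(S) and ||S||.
sigma(S) = closed disk {z in C : |z| ≤ 2}; ||S|| = 2

Note S = 2·U where U is the unit right shift (U x)_k = x_{k-1} (with x_0 := 0); so ||S|| = 2||U|| and sigma(S) = 2·sigma(U). ||S x||^2 = sum_{k≥1} |2x_k|^2 = 4||x||^2, so ||S|| = 2 and sigma(S) ⊂ {|z| ≤ 2}. For any |lambda| < 2, the equation (S - lambda I) x = 0 forces x_1 = 0, then 2x_k = lambda x_{k+1} ⇒ x = 0, so S has no eigenvalues. But (S - lambda I) is not surjective for |lambda| < 2: solving (S - lambda I) x = e_1 would require x_n proportional to (lambda/2)^(-n), which is not in l^2. So every |lambda| < 2 lies in the residual spectrum. The boundary |lambda| = 2 is in the approximate point spectrum (the spectrum is closed). Hence sigma(S) is the closed disk of radius 2.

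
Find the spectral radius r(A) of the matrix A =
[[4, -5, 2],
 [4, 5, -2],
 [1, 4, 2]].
r(A) = 6

The eigenvalues of A are the roots of its characteristic polynomial. With M = A (coefficients from the trace, the sum of principal 2x2 minors, and det A):
  p(λ) = det(λ I - M) = λ^3 - 11λ^2 + 64λ - 144.
By the rational root theorem any rational root is an integer divisor of 144. Testing λ = 4: p(4) = 64 - 176 + 256 - 144 = 0, so λ = 4 is a root. Dividing out (λ - 4) leaves p(λ) = (λ - 4)(λ^2 - 7λ + 36). For λ^2 - 7λ + 36 the discriminant is -95. It is negative, so the roots are the complex-conjugate pair λ = 7/2 ± (sqrt(95)/2) i ≈ 3.5 ± 4.8734i. For a conjugate pair the product of the roots equals the constant term, so |λ|^2 = 36 and |λ| = sqrt(36) = 6.
Thus the eigenvalues (to 4 decimals) are 3.5 ± 4.8734i (modulus 6); 4 (modulus 4). The spectral radius is the largest modulus: r(A) = 6. (Cross-check: r(A) ≤ ||A||_2 ≈ 8.2999; equality holds whenever A is normal, though it can also hold for some non-normal A.)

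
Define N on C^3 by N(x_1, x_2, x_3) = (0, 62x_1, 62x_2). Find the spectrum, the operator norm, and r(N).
sigma(N) = {0}; ||N|| = 62; r(N) = 0. (N is nilpotent with N^3 = 0.)

On C^3, N is a strictly lower-triangular matrix with 62 on the subdiagonal and zeros elsewhere, so its characteristic polynomial is lambda^3 and every eigenvalue is 0: sigma(N) = {0}. For the operator norm, N e_i = 62e_{i+1} for i = 1, ..., 2 and N e_3 = 0, so the singular values of N are 62 (with multiplicity 2) and 0; hence ||N|| = 62. The spectral radius r(N) = max|lambda| = 0. Note ||N|| > r(N) — characteristic of non-normal nilpotent operators. Indeed N^3 = 0.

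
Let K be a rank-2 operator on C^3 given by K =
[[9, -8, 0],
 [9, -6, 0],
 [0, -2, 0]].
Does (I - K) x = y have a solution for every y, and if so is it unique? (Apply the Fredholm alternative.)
(I - K) is invertible (det(I - K) = 16 ≠ 0), so for every y in C^3 the equation (I - K) x = y has a unique solution.

K has rank 2 and factors as K = U V^T = u1 v1^T + u2 v2^T with u1 = (-1, -3, 2), v1 = (-3, 2, 0), u2 = (3, 0, 3), v2 = (2, -2, 0) (multiplying out reproduces the displayed K). The nonzero eigenvalues of U V^T coincide with those of the 2 x 2 matrix G = V^T U = [[v1·u1, v1·u2], [v2·u1, v2·u2]] = [[-3, -9], [4, 6]], and by the Sylvester determinant identity det(I_3 - U V^T) = det(I_2 - V^T U) = det([[4, 9], [-4, -5]]) = (4)(-5) - (9)(-4) = 16. (Direct check: I - K =
[[-8, 8, 0],
 [-9, 7, 0],
 [0, 2, 1]]
has determinant 16.) The finite-dimensional Fredholm alternative says: either (I - K) is invertible, or ker(I - K) ≠ {0} and then range(I - K) = ker((I - K)^*)^⊥, with dim ker(I - K) = dim ker((I - K)^*). Since det(I - K) ≠ 0, 1 is not an eigenvalue of K and ker(I - K) = {0}, so we are in the first case: for every y there is a unique x = (I - K)^(-1) y. (Explicitly, by the Woodbury identity, (I - U V^T)^(-1) = I + U (I_2 - G)^(-1) V^T.)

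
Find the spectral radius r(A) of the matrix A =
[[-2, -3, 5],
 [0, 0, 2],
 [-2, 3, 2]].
r(A) ≈ 2.8845

The eigenvalues of A are the roots of its characteristic polynomial. With M = A (coefficients from the trace, the sum of principal 2x2 minors, and det A):
  p(λ) = det(λ I - M) = λ^3 - 24.
No integer candidate from the rational root theorem (±divisors of 24) is a root, so the roots are irrational. The cubic discriminant is Δ = -15552 < 0, so there is one real root and a complex-conjugate pair. p(2) = -16 and p(3) = 3 have opposite signs, so a root lies in (2, 3); Newton's method refines it to λ ≈ 2.8845. Dividing out (λ - (2.8845)) leaves approximately λ^2 + 2.8845λ + 8.3203. For λ^2 + 2.8845λ + 8.3203 the discriminant is -24.961. It is negative, so the remaining roots are the complex-conjugate pair λ ≈ -1.4422 ± 2.498i. Their product equals the constant term, so |λ|^2 ≈ 8.3203 and |λ| ≈ 2.8845.
Thus the eigenvalues (to 4 decimals) are 2.8845 (modulus 2.8845); -1.4422 ± 2.498i (modulus 2.8845). The spectral radius is the largest modulus: r(A) ≈ 2.8845. (Cross-check: r(A) ≤ ||A||_2 ≈ 6.489; equality holds whenever A is normal, though it can also hold for some non-normal A.)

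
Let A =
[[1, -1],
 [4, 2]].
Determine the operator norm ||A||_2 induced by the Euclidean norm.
||A||_2 = sqrt((22 + sqrt(340))/2) ≈ 4.4966 (= sqrt(largest eigenvalue of A^T A))

||A||_2 = sigma_max(A) = sqrt(lambda_max(A^T A)). Form the symmetric matrix M = A^T A =
[[17, 7],
 [7, 5]].
Its characteristic polynomial (trace, determinant of M give the coefficients) is
  p(λ) = det(λ I - M) = λ^2 - 22λ + 36.
For λ^2 - 22λ + 36 the discriminant is 340. It is nonnegative but not a perfect square, so the roots are real and irrational: λ = (22 ± sqrt(340))/2 ≈ 20.2195, 1.7805.
So the eigenvalues of A^T A are ≈ 1.7805, 20.2195 (all ≥ 0, as they must be for A^T A). The largest is λ_max = (22 + sqrt(340))/2 ≈ 20.2195, hence ||A||_2 = sqrt(λ_max) = sqrt((22 + sqrt(340))/2) ≈ 4.4966.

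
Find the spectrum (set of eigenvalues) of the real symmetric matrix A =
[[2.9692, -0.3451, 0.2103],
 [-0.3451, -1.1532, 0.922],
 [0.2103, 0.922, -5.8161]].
sigma(A) ≈ {-6, -1, 3}

A is real symmetric, so its spectrum consists of real eigenvalues. Expanding the characteristic polynomial of the displayed matrix gives
  det(λ I - A) = p(λ) = λ^3 + (4)λ^2 + (-15)λ + (-18).
Solving p(λ) = 0 yields eigenvalues ≈ -6, -1, 3. (A is shown rounded to 4 decimals, so these recover the underlying integer eigenvalues to within that precision.)
Verification: the trace of A = -4 equals the sum of eigenvalues -4, and det(A) ≈ 18.0006 matches the eigenvalue product 18.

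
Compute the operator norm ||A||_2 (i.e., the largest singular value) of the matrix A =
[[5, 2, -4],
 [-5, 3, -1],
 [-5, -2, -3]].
||A||_2 ≈ 8.6851 (= sqrt(largest eigenvalue of A^T A))

||A||_2 = sigma_max(A) = sqrt(lambda_max(A^T A)). Form the symmetric matrix M = A^T A =
[[75, 5, 0],
 [5, 17, -5],
 [0, -5, 26]].
Its characteristic polynomial (trace, sum of principal 2x2 minors, determinant of M give the coefficients) is
  p(λ) = det(λ I - M) = λ^3 - 118λ^2 + 3617λ - 30625.
No integer candidate from the rational root theorem (±divisors of 30625) is a root, so the roots are irrational. The cubic discriminant is Δ = 1565357809 > 0, so there are three distinct real roots. p(14) = -371 and p(15) = 455 have opposite signs, so a root lies in (14, 15); Newton's method refines it to λ ≈ 14.4271. p(28) = 91 and p(29) = -581 have opposite signs, so a root lies in (28, 29); Newton's method refines it to λ ≈ 28.1414. p(75) = -1225 and p(76) = 1675 have opposite signs, so a root lies in (75, 76); Newton's method refines it to λ ≈ 75.4316. Check (Vieta): the three roots sum to 118, matching tr M = 118.
So the eigenvalues of A^T A are ≈ 14.4271, 28.1414, 75.4316 (all ≥ 0, as they must be for A^T A). The largest is λ_max ≈ 75.4316, hence ||A||_2 = sqrt(λ_max) ≈ 8.6851.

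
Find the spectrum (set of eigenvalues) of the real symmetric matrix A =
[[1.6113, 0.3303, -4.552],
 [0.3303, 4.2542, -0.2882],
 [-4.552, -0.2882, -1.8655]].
sigma(A) ≈ {-5, 4, 5}

A is real symmetric, so its spectrum consists of real eigenvalues. Expanding the characteristic polynomial of the displayed matrix gives
  det(λ I - A) = p(λ) = λ^3 + (-4)λ^2 + (-25)λ + (100.0013).
Solving p(λ) = 0 yields eigenvalues ≈ -5, 4, 5. (A is shown rounded to 4 decimals, so these recover the underlying integer eigenvalues to within that precision.)
Verification: the trace of A = 4 equals the sum of eigenvalues 4, and det(A) ≈ -100.0013 matches the eigenvalue product -100.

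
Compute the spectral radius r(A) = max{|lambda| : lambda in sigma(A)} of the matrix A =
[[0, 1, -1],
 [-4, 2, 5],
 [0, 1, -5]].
r(A) ≈ 5.5186

The eigenvalues of A are the roots of its characteristic polynomial. With M = A (coefficients from the trace, the sum of principal 2x2 minors, and det A):
  p(λ) = det(λ I - M) = λ^3 + 3λ^2 - 11λ + 16.
No integer candidate from the rational root theorem (±divisors of 16) is a root, so the roots are irrational. The cubic discriminant is Δ = -11731 < 0, so there is one real root and a complex-conjugate pair. p(-6) = -26 and p(-5) = 21 have opposite signs, so a root lies in (-6, -5); Newton's method refines it to λ ≈ -5.5186. Dividing out (λ - (-5.5186)) leaves approximately λ^2 - 2.5186λ + 2.8993. For λ^2 - 2.5186λ + 2.8993 the discriminant is -5.2537. It is negative, so the remaining roots are the complex-conjugate pair λ ≈ 1.2593 ± 1.146i. Their product equals the constant term, so |λ|^2 ≈ 2.8993 and |λ| ≈ 1.7027.
Thus the eigenvalues (to 4 decimals) are -5.5186 (modulus 5.5186); 1.2593 ± 1.146i (modulus 1.7027). The spectral radius is the largest modulus: r(A) ≈ 5.5186. (Cross-check: r(A) ≤ ||A||_2 ≈ 7.8079; equality holds whenever A is normal, though it can also hold for some non-normal A.)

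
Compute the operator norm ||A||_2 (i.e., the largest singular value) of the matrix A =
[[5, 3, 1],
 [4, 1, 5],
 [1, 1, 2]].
||A||_2 ≈ 8.4611 (= sqrt(largest eigenvalue of A^T A))

||A||_2 = sigma_max(A) = sqrt(lambda_max(A^T A)). Form the symmetric matrix M = A^T A =
[[42, 20, 27],
 [20, 11, 10],
 [27, 10, 30]].
Its characteristic polynomial (trace, sum of principal 2x2 minors, determinant of M give the coefficients) is
  p(λ) = det(λ I - M) = λ^3 - 83λ^2 + 823λ - 441.
No integer candidate from the rational root theorem (±divisors of 441) is a root, so the roots are irrational. The cubic discriminant is Δ = 1964706000 > 0, so there are three distinct real roots. p(0) = -441 and p(1) = 300 have opposite signs, so a root lies in (0, 1); Newton's method refines it to λ ≈ 0.5682. p(10) = 489 and p(11) = -100 have opposite signs, so a root lies in (10, 11); Newton's method refines it to λ ≈ 10.8418. p(71) = -2500 and p(72) = 1791 have opposite signs, so a root lies in (71, 72); Newton's method refines it to λ ≈ 71.59. Check (Vieta): the three roots sum to 83, matching tr M = 83.
So the eigenvalues of A^T A are ≈ 0.5682, 10.8418, 71.59 (all ≥ 0, as they must be for A^T A). The largest is λ_max ≈ 71.59, hence ||A||_2 = sqrt(λ_max) ≈ 8.4611.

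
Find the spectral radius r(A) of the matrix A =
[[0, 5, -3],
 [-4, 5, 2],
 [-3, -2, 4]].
r(A) ≈ 6.2892

The eigenvalues of A are the roots of its characteristic polynomial. With M = A (coefficients from the trace, the sum of principal 2x2 minors, and det A):
  p(λ) = det(λ I - M) = λ^3 - 9λ^2 + 35λ + 19.
No integer candidate from the rational root theorem (±divisors of 19) is a root, so the roots are irrational. The cubic discriminant is Δ = -134348 < 0, so there is one real root and a complex-conjugate pair. p(-1) = -26 and p(0) = 19 have opposite signs, so a root lies in (-1, 0); Newton's method refines it to λ ≈ -0.4804. Dividing out (λ - (-0.4804)) leaves approximately λ^2 - 9.4804λ + 39.554. For λ^2 - 9.4804λ + 39.554 the discriminant is -68.3386. It is negative, so the remaining roots are the complex-conjugate pair λ ≈ 4.7402 ± 4.1334i. Their product equals the constant term, so |λ|^2 ≈ 39.554 and |λ| ≈ 6.2892.
Thus the eigenvalues (to 4 decimals) are -0.4804 (modulus 0.4804); 4.7402 ± 4.1334i (modulus 6.2892). The spectral radius is the largest modulus: r(A) ≈ 6.2892. (Cross-check: r(A) ≤ ||A||_2 ≈ 7.796; equality holds whenever A is normal, though it can also hold for some non-normal A.)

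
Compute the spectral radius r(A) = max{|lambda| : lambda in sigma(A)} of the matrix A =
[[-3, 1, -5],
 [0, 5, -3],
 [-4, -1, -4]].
r(A) ≈ 8.0262

The eigenvalues of A are the roots of its characteristic polynomial. With M = A (coefficients from the trace, the sum of principal 2x2 minors, and det A):
  p(λ) = det(λ I - M) = λ^3 + 2λ^2 - 46λ + 19.
No integer candidate from the rational root theorem (±divisors of 19) is a root, so the roots are irrational. The cubic discriminant is Δ = 355989 > 0, so there are three distinct real roots. p(-9) = -134 and p(-8) = 3 have opposite signs, so a root lies in (-9, -8); Newton's method refines it to λ ≈ -8.0262. p(0) = 19 and p(1) = -24 have opposite signs, so a root lies in (0, 1); Newton's method refines it to λ ≈ 0.4224. p(5) = -36 and p(6) = 31 have opposite signs, so a root lies in (5, 6); Newton's method refines it to λ ≈ 5.6037. Check (Vieta): the three roots sum to -2, matching tr M = -2.
Thus the eigenvalues (to 4 decimals) are -8.0262 (modulus 8.0262); 0.4224 (modulus 0.4224); 5.6037 (modulus 5.6037). The spectral radius is the largest modulus: r(A) ≈ 8.0262. (Cross-check: r(A) ≤ ||A||_2 ≈ 8.6271; equality holds whenever A is normal, though it can also hold for some non-normal A.)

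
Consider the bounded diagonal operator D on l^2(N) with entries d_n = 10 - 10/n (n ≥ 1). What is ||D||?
||D|| = 10

For a diagonal operator on l^2 with entries d_n, ||D|| = sup_n |d_n|. Here d_1 = 0, d_2 = 5, ..., and d_n = 10 - 10/n increases monotonically toward 10. All terms lie in [0, 10), so |d_n| = d_n and the supremum is the limit 10, which is not attained by any individual d_n. Hence ||D|| = 10.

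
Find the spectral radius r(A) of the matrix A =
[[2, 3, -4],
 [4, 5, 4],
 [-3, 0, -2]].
r(A) ≈ 7.1179

The eigenvalues of A are the roots of its characteristic polynomial. With M = A (coefficients from the trace, the sum of principal 2x2 minors, and det A):
  p(λ) = det(λ I - M) = λ^3 - 5λ^2 - 28λ + 92.
No integer candidate from the rational root theorem (±divisors of 92) is a root, so the roots are irrational. The cubic discriminant is Δ = 156720 > 0, so there are three distinct real roots. p(-5) = -18 and p(-4) = 60 have opposite signs, so a root lies in (-5, -4); Newton's method refines it to λ ≈ -4.8068. p(2) = 24 and p(3) = -10 have opposite signs, so a root lies in (2, 3); Newton's method refines it to λ ≈ 2.6889. p(7) = -6 and p(8) = 60 have opposite signs, so a root lies in (7, 8); Newton's method refines it to λ ≈ 7.1179. Check (Vieta): the three roots sum to 5, matching tr M = 5.
Thus the eigenvalues (to 4 decimals) are -4.8068 (modulus 4.8068); 2.6889 (modulus 2.6889); 7.1179 (modulus 7.1179). The spectral radius is the largest modulus: r(A) ≈ 7.1179. (Cross-check: r(A) ≤ ||A||_2 ≈ 8.1031; equality holds whenever A is normal, though it can also hold for some non-normal A.)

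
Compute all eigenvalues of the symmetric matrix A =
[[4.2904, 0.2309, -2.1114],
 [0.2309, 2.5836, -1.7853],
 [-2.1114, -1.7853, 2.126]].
sigma(A) ≈ {0, 3, 6}

A is real symmetric, so its spectrum consists of real eigenvalues. Expanding the characteristic polynomial of the displayed matrix gives
  det(λ I - A) = p(λ) = λ^3 + (-9)λ^2 + (18)λ + (0).
Solving p(λ) = 0 yields eigenvalues ≈ 0, 3, 6. (A is shown rounded to 4 decimals, so these recover the underlying integer eigenvalues to within that precision.)
Verification: the trace of A = 9 equals the sum of eigenvalues 9, and det(A) ≈ 0.0009 matches the eigenvalue product 0.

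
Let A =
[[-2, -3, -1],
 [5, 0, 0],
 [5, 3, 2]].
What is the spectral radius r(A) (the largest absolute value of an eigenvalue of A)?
r(A) ≈ 4.0985

The eigenvalues of A are the roots of its characteristic polynomial. With M = A (coefficients from the trace, the sum of principal 2x2 minors, and det A):
  p(λ) = det(λ I - M) = λ^3 + 16λ - 15.
No integer candidate from the rational root theorem (±divisors of 15) is a root, so the roots are irrational. The cubic discriminant is Δ = -22459 < 0, so there is one real root and a complex-conjugate pair. p(0) = -15 and p(1) = 2 have opposite signs, so a root lies in (0, 1); Newton's method refines it to λ ≈ 0.893. Dividing out (λ - (0.893)) leaves approximately λ^2 + 0.893λ + 16.7974. For λ^2 + 0.893λ + 16.7974 the discriminant is -66.3923. It is negative, so the remaining roots are the complex-conjugate pair λ ≈ -0.4465 ± 4.0741i. Their product equals the constant term, so |λ|^2 ≈ 16.7974 and |λ| ≈ 4.0985.
Thus the eigenvalues (to 4 decimals) are 0.893 (modulus 0.893); -0.4465 ± 4.0741i (modulus 4.0985). The spectral radius is the largest modulus: r(A) ≈ 4.0985. (Cross-check: r(A) ≤ ||A||_2 ≈ 8.1932; equality holds whenever A is normal, though it can also hold for some non-normal A.)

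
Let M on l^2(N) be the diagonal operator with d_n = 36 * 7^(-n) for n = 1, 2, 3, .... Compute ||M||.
||M|| = 36/7 (attained at n = 1)

For M diagonal, ||M|| = sup_n |d_n|. The sequence d_n = 36 * 7^(-n) is positive and strictly decreasing (ratio 7^(-1) < 1), so the supremum is d_1 = 36/7. Hence ||M|| = 36/7.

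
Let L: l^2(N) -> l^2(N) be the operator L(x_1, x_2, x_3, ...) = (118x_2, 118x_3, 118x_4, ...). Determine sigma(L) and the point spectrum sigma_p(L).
sigma(L) = closed disk {z in C : |z| ≤ 118}; sigma_p(L) = open disk {z in C : |z| < 118}

Note L = 118·V where V is the unit left shift (V x)_k = x_{k+1}; so sigma(L) = 118·sigma(V) and ||L|| = 118||V||. ||L x||^2 = 13924sum_{k≥2} |x_k|^2 ≤ 13924||x||^2, with equality on {x : x_1 = 0}, so ||L|| = 118. For any lambda with |lambda| < 118, set r = lambda/118 (|r| < 1); the vector x = (1, r, r^2, ...) is in l^2 and satisfies L x = 118(r, r^2, ...) = lambda x, so lambda is an eigenvalue. On the boundary |lambda| = 118 the geometric series diverges, so no l^2 eigenvector exists, but these lambda lie in the approximate point spectrum. Hence sigma(L) is the closed disk of radius 118 and sigma_p(L) is the open disk.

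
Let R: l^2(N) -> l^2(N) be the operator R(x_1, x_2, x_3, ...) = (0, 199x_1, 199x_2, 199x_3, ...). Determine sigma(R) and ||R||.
sigma(R) = closed disk {z in C : |z| ≤ 199}; ||R|| = 199

Note R = 199·U where U is the unit right shift (U x)_k = x_{k-1} (with x_0 := 0); so ||R|| = 199||U|| and sigma(R) = 199·sigma(U). ||R x||^2 = sum_{k≥1} |199x_k|^2 = 39601||x||^2, so ||R|| = 199 and sigma(R) ⊂ {|z| ≤ 199}. For any |lambda| < 199, the equation (R - lambda I) x = 0 forces x_1 = 0, then 199x_k = lambda x_{k+1} ⇒ x = 0, so R has no eigenvalues. But (R - lambda I) is not surjective for |lambda| < 199: solving (R - lambda I) x = e_1 would require x_n proportional to (lambda/199)^(-n), which is not in l^2. So every |lambda| < 199 lies in the residual spectrum. The boundary |lambda| = 199 is in the approximate point spectrum (the spectrum is closed). Hence sigma(R) is the closed disk of radius 199.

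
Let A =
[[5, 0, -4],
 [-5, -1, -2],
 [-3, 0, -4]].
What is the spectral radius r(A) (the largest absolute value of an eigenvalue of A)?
r(A) = (1 + sqrt(129))/2 ≈ 6.1789

The eigenvalues of A are the roots of its characteristic polynomial. With M = A (coefficients from the trace, the sum of principal 2x2 minors, and det A):
  p(λ) = det(λ I - M) = λ^3 - 33λ - 32.
By the rational root theorem any rational root is an integer divisor of 32. Testing λ = -1: p(-1) = -1 + 0 + 33 - 32 = 0, so λ = -1 is a root. Dividing out (λ + 1) leaves p(λ) = (λ + 1)(λ^2 - λ - 32). For λ^2 - λ - 32 the discriminant is 129. It is nonnegative but not a perfect square, so the roots are real and irrational: λ = (1 ± sqrt(129))/2 ≈ 6.1789, -5.1789.
Thus the eigenvalues (to 4 decimals) are 6.1789 (modulus 6.1789); -5.1789 (modulus 5.1789); -1 (modulus 1). The spectral radius is the largest modulus: r(A) = (1 + sqrt(129))/2 ≈ 6.1789. (Cross-check: r(A) ≤ ||A||_2 ≈ 7.7218; equality holds whenever A is normal, though it can also hold for some non-normal A.)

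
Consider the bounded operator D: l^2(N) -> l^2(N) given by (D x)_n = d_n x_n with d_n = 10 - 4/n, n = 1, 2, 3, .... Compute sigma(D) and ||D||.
sigma(D) = {10 - 4/n : n ≥ 1} ∪ {10}; ||D|| = 10

A bounded diagonal operator on l^2 with diagonal entries d_n has spectrum equal to the closure of {d_n : n ≥ 1}: every d_n is an eigenvalue (with eigenvector e_n), so {d_n} ⊂ sigma(D); the spectrum is closed, so its closure is too; and for lambda not in the closure, (D - lambda I) has bounded inverse (the diagonal entries 1/(d_n - lambda) are bounded). For our sequence d_n = 10 - 4/n, n = 1, 2, 3, ...:
  - {d_n} = {10 - 4/n : n ≥ 1}; the only limit point is 10
  - closure = {10 - 4/n : n ≥ 1} ∪ {10}
For the norm: a diagonal operator has ||D|| = sup_n |d_n|. Here d_n = 10 - 4/n increases monotonically from d_1 = 6 toward 10, with all terms in [6, 10); so sup_n |d_n| = 10 (the supremum is the limit, not attained). So ||D|| = 10.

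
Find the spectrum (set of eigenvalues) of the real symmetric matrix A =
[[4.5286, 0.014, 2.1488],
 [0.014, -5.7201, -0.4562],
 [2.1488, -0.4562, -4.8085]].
sigma(A) ≈ {-6, -5, 5}

A is real symmetric, so its spectrum consists of real eigenvalues. Expanding the characteristic polynomial of the displayed matrix gives
  det(λ I - A) = p(λ) = λ^3 + (6)λ^2 + (-25)λ + (-150.0023).
Solving p(λ) = 0 yields eigenvalues ≈ -6, -5, 5. (A is shown rounded to 4 decimals, so these recover the underlying integer eigenvalues to within that precision.)
Verification: the trace of A = -6 equals the sum of eigenvalues -6, and det(A) ≈ 150.0023 matches the eigenvalue product 150.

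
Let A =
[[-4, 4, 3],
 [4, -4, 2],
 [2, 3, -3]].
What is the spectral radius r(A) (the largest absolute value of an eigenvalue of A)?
r(A) ≈ 7.8463

The eigenvalues of A are the roots of its characteristic polynomial. With M = A (coefficients from the trace, the sum of principal 2x2 minors, and det A):
  p(λ) = det(λ I - M) = λ^3 + 11λ^2 + 12λ - 100.
No integer candidate from the rational root theorem (±divisors of 100) is a root, so the roots are irrational. The cubic discriminant is Δ = 35312 > 0, so there are three distinct real roots. p(-8) = -4 and p(-7) = 12 have opposite signs, so a root lies in (-8, -7); Newton's method refines it to λ ≈ -7.8463. p(-6) = 8 and p(-5) = -10 have opposite signs, so a root lies in (-6, -5); Newton's method refines it to λ ≈ -5.4796. p(2) = -24 and p(3) = 62 have opposite signs, so a root lies in (2, 3); Newton's method refines it to λ ≈ 2.3259. Check (Vieta): the three roots sum to -11, matching tr M = -11.
Thus the eigenvalues (to 4 decimals) are -7.8463 (modulus 7.8463); -5.4796 (modulus 5.4796); 2.3259 (modulus 2.3259). The spectral radius is the largest modulus: r(A) ≈ 7.8463. (Cross-check: r(A) ≤ ||A||_2 ≈ 8.0526; equality holds whenever A is normal, though it can also hold for some non-normal A.)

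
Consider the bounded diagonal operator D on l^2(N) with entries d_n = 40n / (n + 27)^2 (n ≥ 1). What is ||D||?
||D|| = 10/27 (attained at n = 27)

For D diagonal, ||D|| = sup_n |d_n|. Treat f(x) = 40x / (x + 27)^2 for real x > 0. By the quotient rule, f'(x) = 40(27 - x)/(x + 27)^3, which is positive for x < 27 and negative for x > 27. So f has a unique maximum at x = 27, and since 27 is a positive integer, the supremum over n ≥ 1 is attained at n = 27: d_27 = 40·27/(27 + 27)^2 = 40·27/2916 = 10/27. Hence ||D|| = 10/27.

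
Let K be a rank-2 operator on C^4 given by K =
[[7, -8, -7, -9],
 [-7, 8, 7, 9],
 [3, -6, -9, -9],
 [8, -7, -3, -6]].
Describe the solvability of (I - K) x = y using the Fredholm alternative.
(I - K) is invertible (det(I - K) = 1 ≠ 0), so for every y in C^4 the equation (I - K) x = y has a unique solution.

K has rank 2 and factors as K = U V^T = u1 v1^T + u2 v2^T with u1 = (1, -1, 3, -1), v1 = (-2, 1, -1, 0), u2 = (-3, 3, -3, -2), v2 = (-3, 3, 2, 3) (multiplying out reproduces the displayed K). The nonzero eigenvalues of U V^T coincide with those of the 2 x 2 matrix G = V^T U = [[v1·u1, v1·u2], [v2·u1, v2·u2]] = [[-6, 12], [-3, 6]], and by the Sylvester determinant identity det(I_4 - U V^T) = det(I_2 - V^T U) = det([[7, -12], [3, -5]]) = (7)(-5) - (-12)(3) = 1. (Direct check: I - K =
[[-6, 8, 7, 9],
 [7, -7, -7, -9],
 [-3, 6, 10, 9],
 [-8, 7, 3, 7]]
has determinant 1.) The finite-dimensional Fredholm alternative says: either (I - K) is invertible, or ker(I - K) ≠ {0} and then range(I - K) = ker((I - K)^*)^⊥, with dim ker(I - K) = dim ker((I - K)^*). Since det(I - K) ≠ 0, 1 is not an eigenvalue of K and ker(I - K) = {0}, so we are in the first case: for every y there is a unique x = (I - K)^(-1) y. (Explicitly, by the Woodbury identity, (I - U V^T)^(-1) = I + U (I_2 - G)^(-1) V^T.)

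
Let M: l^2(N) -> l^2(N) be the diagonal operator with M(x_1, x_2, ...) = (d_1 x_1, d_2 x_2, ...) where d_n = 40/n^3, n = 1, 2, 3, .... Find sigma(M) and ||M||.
sigma(M) = {40/n^3 : n ≥ 1} ∪ {0}; ||M|| = 40

A bounded diagonal operator on l^2 with diagonal entries d_n has spectrum equal to the closure of {d_n : n ≥ 1}: every d_n is an eigenvalue (with eigenvector e_n), so {d_n} ⊂ sigma(M); the spectrum is closed, so its closure is too; and for lambda not in the closure, (M - lambda I) has bounded inverse (the diagonal entries 1/(d_n - lambda) are bounded). For our sequence d_n = 40/n^3, n = 1, 2, 3, ...:
  - {d_n} = {40/n^3 : n ≥ 1}; the only limit point is 0
  - closure = {40/n^3 : n ≥ 1} ∪ {0}
For the norm: a diagonal operator has ||M|| = sup_n |d_n|. Here d_n = 40/n^3 is positive and decreasing, so sup_n |d_n| = d_1 = 40. So ||M|| = 40.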